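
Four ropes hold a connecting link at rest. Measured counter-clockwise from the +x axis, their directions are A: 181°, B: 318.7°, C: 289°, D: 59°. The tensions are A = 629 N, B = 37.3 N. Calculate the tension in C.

Resolve: ΣF_x = 629 cos 181° + 37.3 cos 318.7° + T_C cos 289° + T_D cos 59° = 0.
        ΣF_y = 629 sin 181° + 37.3 sin 318.7° + T_C sin 289° + T_D sin 59° = 0.
The known terms sum to (-600.9, -35.6) N, so 0.3256 T_C + 0.5150 T_D = 600.9 and -0.9455 T_C + 0.8572 T_D = 35.6.
Solving simultaneously: T_C = 648.4 N, T_D = 756.8 N.

T_C ≈ 648 N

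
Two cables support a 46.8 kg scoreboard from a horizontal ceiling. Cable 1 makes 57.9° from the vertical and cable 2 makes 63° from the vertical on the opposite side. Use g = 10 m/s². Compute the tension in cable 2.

T_2 ≈ 462 N

Angles from the horizontal: cable 1 is 90° − 57.9° = 32.1°, cable 2 is 90° − 63° = 27°.
Weight W = 46.8 × 10 = 468 N acts straight down.
Horizontal: T_1 cos 32.1° = T_2 cos 27°  →  T_1 = 1.052 T_2.
Vertical: T_1 sin 32.1° + T_2 sin 27° = 468.
Substituting the horizontal relation into the vertical equation gives 1.013 T_2 = 468, so T_2 = 462 N.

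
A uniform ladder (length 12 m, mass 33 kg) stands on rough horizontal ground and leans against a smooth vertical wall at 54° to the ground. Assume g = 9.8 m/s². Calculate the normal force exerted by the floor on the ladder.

ΣF_y = 0: N_floor = 33×9.8 = 323.4 N.

N_floor ≈ 323 N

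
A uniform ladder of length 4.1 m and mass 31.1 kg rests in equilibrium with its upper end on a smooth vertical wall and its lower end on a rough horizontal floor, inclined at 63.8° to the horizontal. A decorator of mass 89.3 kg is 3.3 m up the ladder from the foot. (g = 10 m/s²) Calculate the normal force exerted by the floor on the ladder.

N_floor ≈ 1200 N

ΣF_y = 0: N_floor = 31.1×10 + 89.3×10 = 1204 N.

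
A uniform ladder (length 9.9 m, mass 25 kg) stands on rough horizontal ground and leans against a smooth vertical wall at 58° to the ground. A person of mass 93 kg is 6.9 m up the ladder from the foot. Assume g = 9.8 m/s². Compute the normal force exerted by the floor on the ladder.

N_floor ≈ 1160 N

ΣF_y = 0: N_floor = 25×9.8 + 93×9.8 = 1156.4 N.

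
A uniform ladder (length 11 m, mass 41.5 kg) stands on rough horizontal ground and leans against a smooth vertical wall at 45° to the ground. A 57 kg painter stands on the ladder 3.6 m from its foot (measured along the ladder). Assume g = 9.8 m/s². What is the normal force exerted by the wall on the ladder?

Torques about the foot: N_wall · 11 sin 45° = 41.5×9.8×5.5 cos 45° + 57×9.8×3.6 cos 45° → N_wall = 386.16 N.

N_wall ≈ 386 N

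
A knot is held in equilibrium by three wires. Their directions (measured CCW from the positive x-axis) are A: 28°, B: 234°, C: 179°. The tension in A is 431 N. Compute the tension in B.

T_B ≈ 255 N

Resolve: ΣF_x = 431 cos 28° + T_B cos 234° + T_C cos 179° = 0.
        ΣF_y = 431 sin 28° + T_B sin 234° + T_C sin 179° = 0.
The known terms sum to (380.6, 202.3) N, so -0.5878 T_B − 0.9998 T_C = -380.6 and -0.8090 T_B + 0.0175 T_C = -202.3.
Solving simultaneously: T_B = 255.1 N, T_C = 230.7 N.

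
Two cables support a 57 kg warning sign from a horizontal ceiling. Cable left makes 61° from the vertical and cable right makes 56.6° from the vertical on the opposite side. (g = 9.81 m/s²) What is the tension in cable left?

T_left ≈ 527 N

Angles from the horizontal: cable left is 90° − 61° = 29°, cable right is 90° − 56.6° = 33.4°.
Weight W = 57 × 9.81 = 559.2 N acts straight down.
Horizontal: T_left cos 29° = T_right cos 33.4°  →  T_right = 1.048 T_left.
Vertical: T_left sin 29° + T_right sin 33.4° = 559.2.
Substituting the horizontal relation into the vertical equation gives 1.062 T_left = 559.2, so T_left = 526.8 N.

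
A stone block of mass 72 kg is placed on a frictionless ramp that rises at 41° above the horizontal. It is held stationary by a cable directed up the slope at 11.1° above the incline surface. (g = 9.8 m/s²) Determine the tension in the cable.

Take axes along and perpendicular to the incline. Weight components: W sin 41° = 462.9 N down-slope, W cos 41° = 532.5 N into the surface.
Along incline: T cos 11.1° = W sin 41° → T = 471.7 N.
Perpendicular: N = W cos 41° − T sin 11.1° = 441.7 N.

T ≈ 472 N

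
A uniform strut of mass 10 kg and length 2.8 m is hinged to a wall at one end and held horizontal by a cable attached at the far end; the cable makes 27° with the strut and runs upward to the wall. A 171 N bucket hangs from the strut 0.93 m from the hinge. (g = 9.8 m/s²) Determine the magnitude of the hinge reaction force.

|H| ≈ 264 N

Take torques about the hinge: T sin 27° · 2.8 = 10×9.8×1.4 + 171×0.93 = 296.23 N·m.
So T = 296.23 / (0.4540 × 2.8) = 233.04 N.
ΣF_x = 0: H_x = T cos 27° = 207.64 N.
ΣF_y = 0: H_y = (10×9.8 + 171) − T sin 27° = 269 − 105.8 = 163.2 N.
|H| = √(H_x² + H_y²) = √((207.64)² + (163.2)²) = 264.1 N.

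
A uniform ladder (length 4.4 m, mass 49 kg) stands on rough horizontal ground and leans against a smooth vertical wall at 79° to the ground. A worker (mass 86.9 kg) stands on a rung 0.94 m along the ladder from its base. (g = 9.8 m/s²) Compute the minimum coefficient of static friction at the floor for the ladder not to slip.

μ_min ≈ 0.0616

ΣF_y = 0: N_floor = 49×9.8 + 86.9×9.8 = 1331.8 N.
Torques about the foot: N_wall · 4.4 sin 79° = 49×9.8×2.2 cos 79° + 86.9×9.8×0.94 cos 79° → N_wall = 82.036 N.
ΣF_x = 0: f_floor = N_wall = 82.036 N.
μ_min = f_floor / N_floor = 82.036 / 1331.8 = 0.0616.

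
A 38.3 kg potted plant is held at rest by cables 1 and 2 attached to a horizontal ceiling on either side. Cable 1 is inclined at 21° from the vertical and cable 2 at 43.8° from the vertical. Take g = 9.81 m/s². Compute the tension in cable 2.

Angles from the horizontal: cable 1 is 90° − 21° = 69°, cable 2 is 90° − 43.8° = 46.2°.
Weight W = 38.3 × 9.81 = 375.7 N acts straight down.
Horizontal: T_1 cos 69° = T_2 cos 46.2°  →  T_1 = 1.931 T_2.
Vertical: T_1 sin 69° + T_2 sin 46.2° = 375.7.
Substituting the horizontal relation into the vertical equation gives 2.525 T_2 = 375.7, so T_2 = 148.8 N.

T_2 ≈ 149 N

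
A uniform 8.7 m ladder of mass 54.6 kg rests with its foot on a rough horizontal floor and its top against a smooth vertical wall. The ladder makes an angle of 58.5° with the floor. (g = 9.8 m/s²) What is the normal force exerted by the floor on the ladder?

N_floor ≈ 535 N

ΣF_y = 0: N_floor = 54.6×9.8 = 535.08 N.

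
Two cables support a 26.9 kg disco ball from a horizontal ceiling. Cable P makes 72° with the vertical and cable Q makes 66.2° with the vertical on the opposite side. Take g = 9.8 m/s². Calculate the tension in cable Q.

T_Q ≈ 376 N

Angles from the horizontal: cable P is 90° − 72° = 18°, cable Q is 90° − 66.2° = 23.8°.
Weight W = 26.9 × 9.8 = 263.6 N acts straight down.
Horizontal: T_P cos 18° = T_Q cos 23.8°  →  T_P = 0.962 T_Q.
Vertical: T_P sin 18° + T_Q sin 23.8° = 263.6.
Substituting the horizontal relation into the vertical equation gives 0.7008 T_Q = 263.6, so T_Q = 376.2 N.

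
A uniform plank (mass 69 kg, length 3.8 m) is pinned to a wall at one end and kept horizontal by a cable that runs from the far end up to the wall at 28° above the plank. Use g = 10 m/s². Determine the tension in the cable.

T ≈ 735 N

Take torques about the hinge: T sin 28° · 3.8 = 69×10×1.9 = 1311 N·m.
So T = 1311 / (0.4695 × 3.8) = 734.87 N.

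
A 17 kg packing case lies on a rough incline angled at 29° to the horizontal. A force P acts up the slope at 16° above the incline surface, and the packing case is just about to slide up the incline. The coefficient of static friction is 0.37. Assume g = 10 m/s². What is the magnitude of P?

P ≈ 129 N

On the verge of sliding up the incline, friction equals μN and acts down the slope.
Perpendicular: N + P sin 16° = W cos 29° = 148.7 N.
Along incline: P cos 16° = W sin 29° + μN  with W sin 29° = 82.42 N.
Solving the pair for P and N: P = 129.3 N, N = 113.1 N (and f = μN = 41.83 N).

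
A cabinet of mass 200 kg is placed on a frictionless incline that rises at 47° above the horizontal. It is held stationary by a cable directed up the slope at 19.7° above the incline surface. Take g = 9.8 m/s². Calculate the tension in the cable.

Take axes along and perpendicular to the incline. Weight components: W sin 47° = 1433 N down-slope, W cos 47° = 1337 N into the surface.
Along incline: T cos 19.7° = W sin 47° → T = 1523 N.
Perpendicular: N = W cos 47° − T sin 19.7° = 823.5 N.

T ≈ 1520 N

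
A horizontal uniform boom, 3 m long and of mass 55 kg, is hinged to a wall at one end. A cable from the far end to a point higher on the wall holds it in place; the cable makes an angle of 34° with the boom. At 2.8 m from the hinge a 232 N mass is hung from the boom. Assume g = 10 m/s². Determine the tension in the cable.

T ≈ 879 N

Take torques about the hinge: T sin 34° · 3 = 55×10×1.5 + 232×2.8 = 1474.6 N·m.
So T = 1474.6 / (0.5592 × 3) = 879 N.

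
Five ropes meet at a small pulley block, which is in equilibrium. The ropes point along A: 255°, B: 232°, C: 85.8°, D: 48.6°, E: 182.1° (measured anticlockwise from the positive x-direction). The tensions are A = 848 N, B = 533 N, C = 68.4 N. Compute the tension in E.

Resolve: ΣF_x = 848 cos 255° + 533 cos 232° + 68.4 cos 85.8° + T_D cos 48.6° + T_E cos 182.1° = 0.
        ΣF_y = 848 sin 255° + 533 sin 232° + 68.4 sin 85.8° + T_D sin 48.6° + T_E sin 182.1° = 0.
The known terms sum to (-542.6, -1171) N, so 0.6613 T_D − 0.9993 T_E = 542.6 and 0.7501 T_D − 0.0366 T_E = 1171.
Solving simultaneously: T_D = 1586 N, T_E = 506.4 N.

T_E ≈ 506 N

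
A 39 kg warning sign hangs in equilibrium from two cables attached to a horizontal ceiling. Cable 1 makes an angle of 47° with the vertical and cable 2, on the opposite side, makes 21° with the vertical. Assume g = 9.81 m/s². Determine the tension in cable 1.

Angles from the horizontal: cable 1 is 90° − 47° = 43°, cable 2 is 90° − 21° = 69°.
Weight W = 39 × 9.81 = 382.6 N acts straight down.
Horizontal: T_1 cos 43° = T_2 cos 69°  →  T_2 = 2.041 T_1.
Vertical: T_1 sin 43° + T_2 sin 69° = 382.6.
Substituting the horizontal relation into the vertical equation gives 2.587 T_1 = 382.6, so T_1 = 147.9 N.

T_1 ≈ 148 N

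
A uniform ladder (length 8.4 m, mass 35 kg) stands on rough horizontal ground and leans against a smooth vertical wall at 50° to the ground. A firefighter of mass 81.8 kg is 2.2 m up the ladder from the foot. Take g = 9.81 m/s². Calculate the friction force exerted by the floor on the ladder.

Torques about the foot: N_wall · 8.4 sin 50° = 35×9.81×4.2 cos 50° + 81.8×9.81×2.2 cos 50° → N_wall = 320.4 N.
ΣF_x = 0: f_floor = N_wall = 320.4 N.

f ≈ 320 N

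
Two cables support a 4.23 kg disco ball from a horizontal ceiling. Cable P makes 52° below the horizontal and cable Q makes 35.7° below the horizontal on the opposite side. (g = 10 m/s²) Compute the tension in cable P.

T_P ≈ 34.4 N

Weight W = 4.23 × 10 = 42.3 N acts straight down.
Horizontal: T_P cos 52° = T_Q cos 35.7°  →  T_Q = 0.7581 T_P.
Vertical: T_P sin 52° + T_Q sin 35.7° = 42.3.
Substituting the horizontal relation into the vertical equation gives 1.23 T_P = 42.3, so T_P = 34.38 N.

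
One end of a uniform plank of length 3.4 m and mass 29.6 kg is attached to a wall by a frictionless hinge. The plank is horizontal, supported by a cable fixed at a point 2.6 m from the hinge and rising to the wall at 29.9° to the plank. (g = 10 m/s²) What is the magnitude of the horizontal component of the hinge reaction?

H_x ≈ 337 N

Take torques about the hinge: T sin 29.9° · 2.6 = 29.6×10×1.7 = 503.2 N·m.
So T = 503.2 / (0.4985 × 2.6) = 388.25 N.
ΣF_x = 0: H_x = T cos 29.9° = 336.57 N.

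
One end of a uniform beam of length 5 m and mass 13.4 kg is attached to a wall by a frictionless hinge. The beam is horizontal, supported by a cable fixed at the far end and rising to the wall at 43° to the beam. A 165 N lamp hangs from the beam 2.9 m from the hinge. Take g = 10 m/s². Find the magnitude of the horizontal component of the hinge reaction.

H_x ≈ 174 N

Take torques about the hinge: T sin 43° · 5 = 13.4×10×2.5 + 165×2.9 = 813.5 N·m.
So T = 813.5 / (0.6820 × 5) = 238.56 N.
ΣF_x = 0: H_x = T cos 43° = 174.47 N.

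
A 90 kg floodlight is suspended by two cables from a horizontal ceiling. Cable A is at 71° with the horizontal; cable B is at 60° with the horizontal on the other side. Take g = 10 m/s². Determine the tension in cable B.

Weight W = 90 × 10 = 900 N acts straight down.
Horizontal: T_A cos 71° = T_B cos 60°  →  T_A = 1.536 T_B.
Vertical: T_A sin 71° + T_B sin 60° = 900.
Substituting the horizontal relation into the vertical equation gives 2.318 T_B = 900, so T_B = 388.2 N.

T_B ≈ 388 N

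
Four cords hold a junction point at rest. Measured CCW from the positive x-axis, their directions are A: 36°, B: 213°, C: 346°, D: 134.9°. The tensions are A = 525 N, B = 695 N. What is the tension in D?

T_D ≈ 205 N

Resolve: ΣF_x = 525 cos 36° + 695 cos 213° + T_C cos 346° + T_D cos 134.9° = 0.
        ΣF_y = 525 sin 36° + 695 sin 213° + T_C sin 346° + T_D sin 134.9° = 0.
The known terms sum to (-158.1, -69.94) N, so 0.9703 T_C − 0.7059 T_D = 158.1 and -0.2419 T_C + 0.7083 T_D = 69.94.
Solving simultaneously: T_C = 312.4 N, T_D = 205.4 N.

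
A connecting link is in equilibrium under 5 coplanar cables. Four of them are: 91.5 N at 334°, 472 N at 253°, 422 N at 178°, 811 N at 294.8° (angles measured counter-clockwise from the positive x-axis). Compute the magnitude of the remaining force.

Sum the known components: ΣF_x = -137.3 N, ΣF_y = -1213 N.
For equilibrium the remaining force must supply (−ΣF_x, −ΣF_y) = (137.3, 1213) N.
Magnitude = √((137.3)² + (1213)²) = 1221 N; direction = atan2(1213, 137.3) = 83.5°.

F ≈ 1220 N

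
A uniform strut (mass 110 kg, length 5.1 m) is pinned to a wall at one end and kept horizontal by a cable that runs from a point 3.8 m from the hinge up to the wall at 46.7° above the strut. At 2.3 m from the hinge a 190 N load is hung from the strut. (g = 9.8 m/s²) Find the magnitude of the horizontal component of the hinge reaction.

Take torques about the hinge: T sin 46.7° · 3.8 = 110×9.8×2.55 + 190×2.3 = 3185.9 N·m.
So T = 3185.9 / (0.7278 × 3.8) = 1152 N.
ΣF_x = 0: H_x = T cos 46.7° = 790.06 N.

H_x ≈ 790 N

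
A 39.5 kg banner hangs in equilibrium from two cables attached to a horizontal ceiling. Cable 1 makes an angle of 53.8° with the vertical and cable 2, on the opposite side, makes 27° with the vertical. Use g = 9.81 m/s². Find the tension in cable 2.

T_2 ≈ 317 N

Angles from the horizontal: cable 1 is 90° − 53.8° = 36.2°, cable 2 is 90° − 27° = 63°.
Weight W = 39.5 × 9.81 = 387.5 N acts straight down.
Horizontal: T_1 cos 36.2° = T_2 cos 63°  →  T_1 = 0.5626 T_2.
Vertical: T_1 sin 36.2° + T_2 sin 63° = 387.5.
Substituting the horizontal relation into the vertical equation gives 1.223 T_2 = 387.5, so T_2 = 316.8 N.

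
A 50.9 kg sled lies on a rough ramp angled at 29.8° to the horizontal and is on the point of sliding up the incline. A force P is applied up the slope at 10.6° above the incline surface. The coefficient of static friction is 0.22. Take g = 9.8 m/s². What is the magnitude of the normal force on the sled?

N ≈ 371 N

On the verge of sliding up the incline, friction equals μN and acts down the slope.
Perpendicular: N + P sin 10.6° = W cos 29.8° = 432.9 N.
Along incline: P cos 10.6° = W sin 29.8° + μN  with W sin 29.8° = 247.9 N.
Solving the pair for P and N: P = 335.3 N, N = 371.2 N (and f = μN = 81.66 N).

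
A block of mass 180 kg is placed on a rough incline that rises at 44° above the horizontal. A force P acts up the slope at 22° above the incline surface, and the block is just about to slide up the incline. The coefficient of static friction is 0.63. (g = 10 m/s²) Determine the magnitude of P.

P ≈ 1780 N

On the verge of sliding up the incline, friction equals μN and acts down the slope.
Perpendicular: N + P sin 22° = W cos 44° = 1295 N.
Along incline: P cos 22° = W sin 44° + μN  with W sin 44° = 1250 N.
Solving the pair for P and N: P = 1776 N, N = 629.4 N (and f = μN = 396.5 N).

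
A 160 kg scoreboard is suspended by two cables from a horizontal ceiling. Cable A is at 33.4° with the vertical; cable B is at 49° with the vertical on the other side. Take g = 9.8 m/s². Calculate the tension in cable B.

Angles from the horizontal: cable A is 90° − 33.4° = 56.6°, cable B is 90° − 49° = 41°.
Weight W = 160 × 9.8 = 1568 N acts straight down.
Horizontal: T_A cos 56.6° = T_B cos 41°  →  T_A = 1.371 T_B.
Vertical: T_A sin 56.6° + T_B sin 41° = 1568.
Substituting the horizontal relation into the vertical equation gives 1.801 T_B = 1568, so T_B = 870.8 N.

T_B ≈ 871 N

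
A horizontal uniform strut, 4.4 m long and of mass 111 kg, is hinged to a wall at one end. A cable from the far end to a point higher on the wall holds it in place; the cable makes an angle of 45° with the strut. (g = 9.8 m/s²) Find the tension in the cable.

Take torques about the hinge: T sin 45° · 4.4 = 111×9.8×2.2 = 2393.2 N·m.
So T = 2393.2 / (0.7071 × 4.4) = 769.19 N.

T ≈ 769 N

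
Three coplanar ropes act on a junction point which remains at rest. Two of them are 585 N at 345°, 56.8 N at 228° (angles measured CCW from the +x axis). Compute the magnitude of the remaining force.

Sum the known components: ΣF_x = 527.1 N, ΣF_y = -193.6 N.
For equilibrium the remaining force must supply (−ΣF_x, −ΣF_y) = (-527.1, 193.6) N.
Magnitude = √((-527.1)² + (193.6)²) = 561.5 N; direction = atan2(193.6, -527.1) = 159.8°.

F ≈ 561 N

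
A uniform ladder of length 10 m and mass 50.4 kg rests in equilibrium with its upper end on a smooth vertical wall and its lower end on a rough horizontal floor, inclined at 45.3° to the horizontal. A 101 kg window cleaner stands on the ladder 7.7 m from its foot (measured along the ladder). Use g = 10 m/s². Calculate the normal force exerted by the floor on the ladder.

ΣF_y = 0: N_floor = 50.4×10 + 101×10 = 1514 N.

N_floor ≈ 1510 N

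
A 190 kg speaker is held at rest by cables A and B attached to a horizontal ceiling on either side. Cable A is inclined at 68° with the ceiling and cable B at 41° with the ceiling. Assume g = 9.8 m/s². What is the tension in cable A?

T_A ≈ 1490 N

Weight W = 190 × 9.8 = 1862 N acts straight down.
Horizontal: T_A cos 68° = T_B cos 41°  →  T_B = 0.4964 T_A.
Vertical: T_A sin 68° + T_B sin 41° = 1862.
Substituting the horizontal relation into the vertical equation gives 1.253 T_A = 1862, so T_A = 1486 N.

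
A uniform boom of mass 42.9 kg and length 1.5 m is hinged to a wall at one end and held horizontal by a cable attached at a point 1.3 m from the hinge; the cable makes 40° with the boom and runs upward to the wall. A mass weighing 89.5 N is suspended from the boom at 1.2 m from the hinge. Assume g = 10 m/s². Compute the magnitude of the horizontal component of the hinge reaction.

Take torques about the hinge: T sin 40° · 1.3 = 42.9×10×0.75 + 89.5×1.2 = 429.15 N·m.
So T = 429.15 / (0.6428 × 1.3) = 513.57 N.
ΣF_x = 0: H_x = T cos 40° = 393.42 N.

H_x ≈ 393 N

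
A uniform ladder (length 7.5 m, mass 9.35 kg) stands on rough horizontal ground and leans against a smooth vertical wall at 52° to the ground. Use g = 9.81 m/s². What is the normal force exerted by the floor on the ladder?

ΣF_y = 0: N_floor = 9.35×9.81 = 91.724 N.

N_floor ≈ 91.7 N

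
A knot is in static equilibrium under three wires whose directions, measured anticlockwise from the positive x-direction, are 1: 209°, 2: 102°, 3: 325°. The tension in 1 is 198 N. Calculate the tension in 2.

Resolve: ΣF_x = 198 cos 209° + T_2 cos 102° + T_3 cos 325° = 0.
        ΣF_y = 198 sin 209° + T_2 sin 102° + T_3 sin 325° = 0.
The known terms sum to (-173.2, -95.99) N, so -0.2079 T_2 + 0.8192 T_3 = 173.2 and 0.9781 T_2 − 0.5736 T_3 = 95.99.
Solving simultaneously: T_2 = 260.9 N, T_3 = 277.6 N.

T_2 ≈ 261 N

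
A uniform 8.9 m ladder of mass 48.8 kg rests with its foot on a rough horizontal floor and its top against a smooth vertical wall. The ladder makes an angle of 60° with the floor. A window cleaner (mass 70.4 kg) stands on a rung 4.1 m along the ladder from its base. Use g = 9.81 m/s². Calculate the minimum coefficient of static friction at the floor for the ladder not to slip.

μ_min ≈ 0.275

ΣF_y = 0: N_floor = 48.8×9.81 + 70.4×9.81 = 1169.4 N.
Torques about the foot: N_wall · 8.9 sin 60° = 48.8×9.81×4.45 cos 60° + 70.4×9.81×4.1 cos 60° → N_wall = 321.88 N.
ΣF_x = 0: f_floor = N_wall = 321.88 N.
μ_min = f_floor / N_floor = 321.88 / 1169.4 = 0.2753.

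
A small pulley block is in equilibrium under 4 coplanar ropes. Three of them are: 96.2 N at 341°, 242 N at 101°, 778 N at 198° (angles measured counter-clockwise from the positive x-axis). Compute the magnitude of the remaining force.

F ≈ 696 N

Sum the known components: ΣF_x = -695.1 N, ΣF_y = -34.18 N.
For equilibrium the remaining force must supply (−ΣF_x, −ΣF_y) = (695.1, 34.18) N.
Magnitude = √((695.1)² + (34.18)²) = 696 N; direction = atan2(34.18, 695.1) = 2.8°.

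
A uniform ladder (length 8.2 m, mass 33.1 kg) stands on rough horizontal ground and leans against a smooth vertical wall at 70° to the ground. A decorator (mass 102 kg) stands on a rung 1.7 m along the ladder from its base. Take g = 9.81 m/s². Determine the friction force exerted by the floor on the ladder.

Torques about the foot: N_wall · 8.2 sin 70° = 33.1×9.81×4.1 cos 70° + 102×9.81×1.7 cos 70° → N_wall = 134.6 N.
ΣF_x = 0: f_floor = N_wall = 134.6 N.

f ≈ 135 N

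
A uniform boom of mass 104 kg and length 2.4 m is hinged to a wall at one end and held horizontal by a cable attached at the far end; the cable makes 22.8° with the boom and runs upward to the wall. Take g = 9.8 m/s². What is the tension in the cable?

T ≈ 1320 N

Take torques about the hinge: T sin 22.8° · 2.4 = 104×9.8×1.2 = 1223 N·m.
So T = 1223 / (0.3875 × 2.4) = 1315 N.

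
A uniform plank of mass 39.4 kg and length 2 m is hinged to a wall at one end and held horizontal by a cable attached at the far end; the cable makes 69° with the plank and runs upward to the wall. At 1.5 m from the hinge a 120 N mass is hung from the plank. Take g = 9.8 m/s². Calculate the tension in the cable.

T ≈ 303 N

Take torques about the hinge: T sin 69° · 2 = 39.4×9.8×1 + 120×1.5 = 566.12 N·m.
So T = 566.12 / (0.9336 × 2) = 303.2 N.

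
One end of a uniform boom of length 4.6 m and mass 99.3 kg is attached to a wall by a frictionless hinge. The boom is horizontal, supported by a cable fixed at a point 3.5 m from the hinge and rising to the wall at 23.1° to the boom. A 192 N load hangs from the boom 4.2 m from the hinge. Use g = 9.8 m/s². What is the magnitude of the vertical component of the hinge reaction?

Take torques about the hinge: T sin 23.1° · 3.5 = 99.3×9.8×2.3 + 192×4.2 = 3044.6 N·m.
So T = 3044.6 / (0.3923 × 3.5) = 2217.2 N.
ΣF_y = 0: H_y = (99.3×9.8 + 192) − T sin 23.1° = 1165.1 − 869.89 = 295.25 N.

|H_y| ≈ 295 N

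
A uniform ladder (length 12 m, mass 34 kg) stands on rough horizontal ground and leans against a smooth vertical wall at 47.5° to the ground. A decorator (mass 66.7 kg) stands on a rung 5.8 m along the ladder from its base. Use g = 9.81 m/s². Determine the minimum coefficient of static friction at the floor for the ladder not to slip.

μ_min ≈ 0.448

ΣF_y = 0: N_floor = 34×9.81 + 66.7×9.81 = 987.87 N.
Torques about the foot: N_wall · 12 sin 47.5° = 34×9.81×6 cos 47.5° + 66.7×9.81×5.8 cos 47.5° → N_wall = 442.61 N.
ΣF_x = 0: f_floor = N_wall = 442.61 N.
μ_min = f_floor / N_floor = 442.61 / 987.87 = 0.448.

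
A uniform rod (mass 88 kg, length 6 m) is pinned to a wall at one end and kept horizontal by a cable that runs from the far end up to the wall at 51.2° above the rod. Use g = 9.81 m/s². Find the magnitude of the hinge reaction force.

|H| ≈ 554 N

Take torques about the hinge: T sin 51.2° · 6 = 88×9.81×3 = 2589.8 N·m.
So T = 2589.8 / (0.7793 × 6) = 553.85 N.
ΣF_x = 0: H_x = T cos 51.2° = 347.05 N.
ΣF_y = 0: H_y = (88×9.81) − T sin 51.2° = 863.28 − 431.64 = 431.64 N.
|H| = √(H_x² + H_y²) = √((347.05)² + (431.64)²) = 553.85 N.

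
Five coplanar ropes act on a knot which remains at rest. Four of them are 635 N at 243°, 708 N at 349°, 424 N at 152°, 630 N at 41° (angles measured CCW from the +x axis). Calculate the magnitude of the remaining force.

F ≈ 515 N

Sum the known components: ΣF_x = 507.8 N, ΣF_y = -88.51 N.
For equilibrium the remaining force must supply (−ΣF_x, −ΣF_y) = (-507.8, 88.51) N.
Magnitude = √((-507.8)² + (88.51)²) = 515.5 N; direction = atan2(88.51, -507.8) = 170.1°.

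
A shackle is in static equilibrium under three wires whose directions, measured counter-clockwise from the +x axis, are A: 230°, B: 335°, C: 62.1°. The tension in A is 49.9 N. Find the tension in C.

T_C ≈ 48.3 N

Resolve: ΣF_x = 49.9 cos 230° + T_B cos 335° + T_C cos 62.1° = 0.
        ΣF_y = 49.9 sin 230° + T_B sin 335° + T_C sin 62.1° = 0.
The known terms sum to (-32.08, -38.23) N, so 0.9063 T_B + 0.4679 T_C = 32.08 and -0.4226 T_B + 0.8838 T_C = 38.23.
Solving simultaneously: T_B = 10.47 N, T_C = 48.26 N.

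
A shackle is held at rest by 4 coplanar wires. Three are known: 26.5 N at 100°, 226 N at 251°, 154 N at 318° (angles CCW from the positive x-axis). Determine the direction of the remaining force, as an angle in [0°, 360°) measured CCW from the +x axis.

θ ≈ 97.1°

Sum the known components: ΣF_x = 36.26 N, ΣF_y = -290.6 N.
For equilibrium the remaining force must supply (−ΣF_x, −ΣF_y) = (-36.26, 290.6) N.
Magnitude = √((-36.26)² + (290.6)²) = 292.9 N; direction = atan2(290.6, -36.26) = 97.1°.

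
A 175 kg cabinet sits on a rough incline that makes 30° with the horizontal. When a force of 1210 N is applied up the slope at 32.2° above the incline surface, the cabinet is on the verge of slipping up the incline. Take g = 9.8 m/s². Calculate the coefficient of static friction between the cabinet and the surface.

μ ≈ 0.198

On the verge of sliding up the incline, friction is at its maximum μN and acts down the slope.
Perpendicular to incline: N = W cos 30° − P sin 32.2° = 1485 − 644.8 = 840.5 N.
Along incline: P cos 32.2° − μN = W sin 30° → μ = −(W sin 30° − P cos 32.2°) / N = 0.198.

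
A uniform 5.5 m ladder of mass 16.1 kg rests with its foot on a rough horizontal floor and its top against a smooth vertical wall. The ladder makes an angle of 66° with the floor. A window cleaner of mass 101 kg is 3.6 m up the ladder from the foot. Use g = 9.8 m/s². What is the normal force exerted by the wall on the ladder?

N_wall ≈ 324 N

Torques about the foot: N_wall · 5.5 sin 66° = 16.1×9.8×2.75 cos 66° + 101×9.8×3.6 cos 66° → N_wall = 323.57 N.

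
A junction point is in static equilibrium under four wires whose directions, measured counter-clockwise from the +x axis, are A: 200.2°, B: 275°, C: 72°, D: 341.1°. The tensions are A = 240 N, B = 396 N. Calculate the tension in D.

Resolve: ΣF_x = 240 cos 200.2° + 396 cos 275° + T_C cos 72° + T_D cos 341.1° = 0.
        ΣF_y = 240 sin 200.2° + 396 sin 275° + T_C sin 72° + T_D sin 341.1° = 0.
The known terms sum to (-190.7, -477.4) N, so 0.3090 T_C + 0.9461 T_D = 190.7 and 0.9511 T_C − 0.3239 T_D = 477.4.
Solving simultaneously: T_C = 513.5 N, T_D = 33.88 N.

T_D ≈ 33.9 N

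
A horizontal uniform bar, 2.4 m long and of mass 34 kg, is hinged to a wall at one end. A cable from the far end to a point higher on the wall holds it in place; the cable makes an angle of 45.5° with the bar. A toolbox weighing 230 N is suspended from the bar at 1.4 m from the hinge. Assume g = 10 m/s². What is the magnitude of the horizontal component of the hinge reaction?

H_x ≈ 299 N

Take torques about the hinge: T sin 45.5° · 2.4 = 34×10×1.2 + 230×1.4 = 730 N·m.
So T = 730 / (0.7133 × 2.4) = 426.45 N.
ΣF_x = 0: H_x = T cos 45.5° = 298.9 N.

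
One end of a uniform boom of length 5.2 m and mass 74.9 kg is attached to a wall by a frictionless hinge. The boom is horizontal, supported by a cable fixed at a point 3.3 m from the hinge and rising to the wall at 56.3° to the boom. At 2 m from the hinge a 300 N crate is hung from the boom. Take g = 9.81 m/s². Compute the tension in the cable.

Take torques about the hinge: T sin 56.3° · 3.3 = 74.9×9.81×2.6 + 300×2 = 2510.4 N·m.
So T = 2510.4 / (0.8320 × 3.3) = 914.39 N.

T ≈ 914 N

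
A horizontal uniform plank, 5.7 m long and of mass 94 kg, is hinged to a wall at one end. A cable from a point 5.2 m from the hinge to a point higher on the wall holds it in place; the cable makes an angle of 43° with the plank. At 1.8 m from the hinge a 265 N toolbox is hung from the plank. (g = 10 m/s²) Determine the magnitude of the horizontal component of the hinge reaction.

Take torques about the hinge: T sin 43° · 5.2 = 94×10×2.85 + 265×1.8 = 3156 N·m.
So T = 3156 / (0.6820 × 5.2) = 889.92 N.
ΣF_x = 0: H_x = T cos 43° = 650.85 N.

H_x ≈ 651 N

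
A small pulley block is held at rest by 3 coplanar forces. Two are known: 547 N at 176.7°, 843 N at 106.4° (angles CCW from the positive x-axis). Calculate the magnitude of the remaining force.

F ≈ 1150 N

Sum the known components: ΣF_x = -784.1 N, ΣF_y = 840.2 N.
For equilibrium the remaining force must supply (−ΣF_x, −ΣF_y) = (784.1, -840.2) N.
Magnitude = √((784.1)² + (-840.2)²) = 1149 N; direction = atan2(-840.2, 784.1) = 313.0°.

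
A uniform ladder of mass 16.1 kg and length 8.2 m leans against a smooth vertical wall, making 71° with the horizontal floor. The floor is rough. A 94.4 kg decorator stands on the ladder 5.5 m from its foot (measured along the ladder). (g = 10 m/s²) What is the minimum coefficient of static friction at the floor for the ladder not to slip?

ΣF_y = 0: N_floor = 16.1×10 + 94.4×10 = 1105 N.
Torques about the foot: N_wall · 8.2 sin 71° = 16.1×10×4.1 cos 71° + 94.4×10×5.5 cos 71° → N_wall = 245.74 N.
ΣF_x = 0: f_floor = N_wall = 245.74 N.
μ_min = f_floor / N_floor = 245.74 / 1105 = 0.2224.

μ_min ≈ 0.222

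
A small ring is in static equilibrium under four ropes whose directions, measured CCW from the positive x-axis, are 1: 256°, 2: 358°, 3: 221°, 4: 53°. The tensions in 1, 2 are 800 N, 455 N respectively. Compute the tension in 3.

T_3 ≈ 3300 N

Resolve: ΣF_x = 800 cos 256° + 455 cos 358° + T_3 cos 221° + T_4 cos 53° = 0.
        ΣF_y = 800 sin 256° + 455 sin 358° + T_3 sin 221° + T_4 sin 53° = 0.
The known terms sum to (261.2, -792.1) N, so -0.7547 T_3 + 0.6018 T_4 = -261.2 and -0.6561 T_3 + 0.7986 T_4 = 792.1.
Solving simultaneously: T_3 = 3296 N, T_4 = 3700 N.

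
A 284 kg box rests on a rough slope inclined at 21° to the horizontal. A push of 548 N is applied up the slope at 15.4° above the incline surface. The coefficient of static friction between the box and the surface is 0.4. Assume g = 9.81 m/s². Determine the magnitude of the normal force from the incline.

Axes along / perpendicular to the incline. W sin 21° = 998.4 N down-slope; W cos 21° = 2601 N into the surface.
Perpendicular: N = W cos 21° − P sin 15.4° = 2601 − 145.5 = 2455 N.
Along incline: P cos 15.4° + f = W sin 21° (friction acts up-slope) → f = 998.4 − 528.3 = 470.1 N.
|f| = 470.1 N ≤ μN = 982.2 N, so the box is indeed static.

N ≈ 2460 N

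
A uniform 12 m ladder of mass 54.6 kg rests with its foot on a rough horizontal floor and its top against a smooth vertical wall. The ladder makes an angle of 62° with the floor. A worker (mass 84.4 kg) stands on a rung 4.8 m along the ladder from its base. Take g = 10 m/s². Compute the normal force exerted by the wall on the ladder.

Torques about the foot: N_wall · 12 sin 62° = 54.6×10×6 cos 62° + 84.4×10×4.8 cos 62° → N_wall = 324.66 N.

N_wall ≈ 325 N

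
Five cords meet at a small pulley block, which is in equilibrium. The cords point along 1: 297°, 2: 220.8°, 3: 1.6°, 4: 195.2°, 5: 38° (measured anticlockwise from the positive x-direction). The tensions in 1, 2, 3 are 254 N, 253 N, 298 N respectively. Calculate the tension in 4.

Resolve: ΣF_x = 254 cos 297° + 253 cos 220.8° + 298 cos 1.6° + T_4 cos 195.2° + T_5 cos 38° = 0.
        ΣF_y = 254 sin 297° + 253 sin 220.8° + 298 sin 1.6° + T_4 sin 195.2° + T_5 sin 38° = 0.
The known terms sum to (221.7, -383.3) N, so -0.9650 T_4 + 0.7880 T_5 = -221.7 and -0.2622 T_4 + 0.6157 T_5 = 383.3.
Solving simultaneously: T_4 = 1132 N, T_5 = 1105 N.

T_4 ≈ 1130 N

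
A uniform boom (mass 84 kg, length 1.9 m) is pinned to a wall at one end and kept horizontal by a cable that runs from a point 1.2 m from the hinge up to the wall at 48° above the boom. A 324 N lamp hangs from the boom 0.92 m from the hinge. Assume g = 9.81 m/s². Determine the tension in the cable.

Take torques about the hinge: T sin 48° · 1.2 = 84×9.81×0.95 + 324×0.92 = 1080.9 N·m.
So T = 1080.9 / (0.7431 × 1.2) = 1212.1 N.

T ≈ 1210 N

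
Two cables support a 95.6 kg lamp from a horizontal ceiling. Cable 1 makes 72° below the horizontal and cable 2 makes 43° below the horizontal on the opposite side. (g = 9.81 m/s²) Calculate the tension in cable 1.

Weight W = 95.6 × 9.81 = 937.8 N acts straight down.
Horizontal: T_1 cos 72° = T_2 cos 43°  →  T_2 = 0.4225 T_1.
Vertical: T_1 sin 72° + T_2 sin 43° = 937.8.
Substituting the horizontal relation into the vertical equation gives 1.239 T_1 = 937.8, so T_1 = 756.8 N.

T_1 ≈ 757 N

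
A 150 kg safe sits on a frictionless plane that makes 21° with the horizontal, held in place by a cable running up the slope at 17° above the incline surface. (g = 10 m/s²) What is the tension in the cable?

T ≈ 562 N

Take axes along and perpendicular to the incline. Weight components: W sin 21° = 537.6 N down-slope, W cos 21° = 1400 N into the surface.
Along incline: T cos 17° = W sin 21° → T = 562.1 N.
Perpendicular: N = W cos 21° − T sin 17° = 1236 N.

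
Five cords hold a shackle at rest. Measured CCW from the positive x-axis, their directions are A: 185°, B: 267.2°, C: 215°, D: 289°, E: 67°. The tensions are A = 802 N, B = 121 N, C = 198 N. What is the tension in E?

Resolve: ΣF_x = 802 cos 185° + 121 cos 267.2° + 198 cos 215° + T_D cos 289° + T_E cos 67° = 0.
        ΣF_y = 802 sin 185° + 121 sin 267.2° + 198 sin 215° + T_D sin 289° + T_E sin 67° = 0.
The known terms sum to (-967.1, -304.3) N, so 0.3256 T_D + 0.3907 T_E = 967.1 and -0.9455 T_D + 0.9205 T_E = 304.3.
Solving simultaneously: T_D = 1153 N, T_E = 1515 N.

T_E ≈ 1510 N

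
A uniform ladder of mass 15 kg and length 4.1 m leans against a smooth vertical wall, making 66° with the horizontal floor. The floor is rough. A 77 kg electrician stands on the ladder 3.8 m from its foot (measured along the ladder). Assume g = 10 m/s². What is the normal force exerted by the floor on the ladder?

ΣF_y = 0: N_floor = 15×10 + 77×10 = 920 N.

N_floor ≈ 920 N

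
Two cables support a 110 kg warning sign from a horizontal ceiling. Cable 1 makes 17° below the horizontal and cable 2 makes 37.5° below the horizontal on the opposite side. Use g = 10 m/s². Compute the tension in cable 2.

T_2 ≈ 1290 N

Weight W = 110 × 10 = 1100 N acts straight down.
Horizontal: T_1 cos 17° = T_2 cos 37.5°  →  T_1 = 0.8296 T_2.
Vertical: T_1 sin 17° + T_2 sin 37.5° = 1100.
Substituting the horizontal relation into the vertical equation gives 0.8513 T_2 = 1100, so T_2 = 1292 N.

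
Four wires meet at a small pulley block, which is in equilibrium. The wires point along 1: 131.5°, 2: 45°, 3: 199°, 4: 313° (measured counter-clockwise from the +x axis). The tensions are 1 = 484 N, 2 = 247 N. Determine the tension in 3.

Resolve: ΣF_x = 484 cos 131.5° + 247 cos 45° + T_3 cos 199° + T_4 cos 313° = 0.
        ΣF_y = 484 sin 131.5° + 247 sin 45° + T_3 sin 199° + T_4 sin 313° = 0.
The known terms sum to (-146.1, 537.1) N, so -0.9455 T_3 + 0.6820 T_4 = 146.1 and -0.3256 T_3 − 0.7314 T_4 = -537.1.
Solving simultaneously: T_3 = 284.1 N, T_4 = 608 N.

T_3 ≈ 284 N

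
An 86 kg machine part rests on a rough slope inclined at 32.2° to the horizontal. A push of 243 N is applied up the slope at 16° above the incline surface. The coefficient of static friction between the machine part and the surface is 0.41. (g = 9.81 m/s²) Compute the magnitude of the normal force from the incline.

N ≈ 647 N

Axes along / perpendicular to the incline. W sin 32.2° = 449.6 N down-slope; W cos 32.2° = 713.9 N into the surface.
Perpendicular: N = W cos 32.2° − P sin 16° = 713.9 − 66.98 = 646.9 N.
Along incline: P cos 16° + f = W sin 32.2° (friction acts up-slope) → f = 449.6 − 233.6 = 216 N.
|f| = 216 N ≤ μN = 265.2 N, so the machine part is indeed static.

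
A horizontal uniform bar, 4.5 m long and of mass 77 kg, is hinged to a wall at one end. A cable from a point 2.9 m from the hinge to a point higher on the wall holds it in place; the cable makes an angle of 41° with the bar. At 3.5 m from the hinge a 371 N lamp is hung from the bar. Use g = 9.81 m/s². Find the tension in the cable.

Take torques about the hinge: T sin 41° · 2.9 = 77×9.81×2.25 + 371×3.5 = 2998.1 N·m.
So T = 2998.1 / (0.6561 × 2.9) = 1575.8 N.

T ≈ 1580 N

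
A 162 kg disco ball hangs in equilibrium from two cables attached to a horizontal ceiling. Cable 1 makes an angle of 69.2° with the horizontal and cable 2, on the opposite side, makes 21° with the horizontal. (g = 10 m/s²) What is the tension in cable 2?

T_2 ≈ 575 N

Weight W = 162 × 10 = 1620 N acts straight down.
Horizontal: T_1 cos 69.2° = T_2 cos 21°  →  T_1 = 2.629 T_2.
Vertical: T_1 sin 69.2° + T_2 sin 21° = 1620.
Substituting the horizontal relation into the vertical equation gives 2.816 T_2 = 1620, so T_2 = 575.3 N.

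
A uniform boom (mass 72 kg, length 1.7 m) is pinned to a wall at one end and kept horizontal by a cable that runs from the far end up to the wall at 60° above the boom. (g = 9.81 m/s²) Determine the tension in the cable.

T ≈ 408 N

Take torques about the hinge: T sin 60° · 1.7 = 72×9.81×0.85 = 600.37 N·m.
So T = 600.37 / (0.8660 × 1.7) = 407.79 N.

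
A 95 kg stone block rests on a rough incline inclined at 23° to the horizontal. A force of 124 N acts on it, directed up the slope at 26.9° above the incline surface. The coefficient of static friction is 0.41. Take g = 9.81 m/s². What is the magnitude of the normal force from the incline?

Axes along / perpendicular to the incline. W sin 23° = 364.1 N down-slope; W cos 23° = 857.9 N into the surface.
Perpendicular: N = W cos 23° − P sin 26.9° = 857.9 − 56.1 = 801.8 N.
Along incline: P cos 26.9° + f = W sin 23° (friction acts up-slope) → f = 364.1 − 110.6 = 253.6 N.
|f| = 253.6 N ≤ μN = 328.7 N, so the stone block is indeed static.

N ≈ 802 N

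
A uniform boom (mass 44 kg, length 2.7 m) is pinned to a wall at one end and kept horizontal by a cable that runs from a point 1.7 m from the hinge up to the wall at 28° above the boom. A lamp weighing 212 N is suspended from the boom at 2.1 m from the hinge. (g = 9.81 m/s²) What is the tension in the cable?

Take torques about the hinge: T sin 28° · 1.7 = 44×9.81×1.35 + 212×2.1 = 1027.9 N·m.
So T = 1027.9 / (0.4695 × 1.7) = 1287.9 N.

T ≈ 1290 N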